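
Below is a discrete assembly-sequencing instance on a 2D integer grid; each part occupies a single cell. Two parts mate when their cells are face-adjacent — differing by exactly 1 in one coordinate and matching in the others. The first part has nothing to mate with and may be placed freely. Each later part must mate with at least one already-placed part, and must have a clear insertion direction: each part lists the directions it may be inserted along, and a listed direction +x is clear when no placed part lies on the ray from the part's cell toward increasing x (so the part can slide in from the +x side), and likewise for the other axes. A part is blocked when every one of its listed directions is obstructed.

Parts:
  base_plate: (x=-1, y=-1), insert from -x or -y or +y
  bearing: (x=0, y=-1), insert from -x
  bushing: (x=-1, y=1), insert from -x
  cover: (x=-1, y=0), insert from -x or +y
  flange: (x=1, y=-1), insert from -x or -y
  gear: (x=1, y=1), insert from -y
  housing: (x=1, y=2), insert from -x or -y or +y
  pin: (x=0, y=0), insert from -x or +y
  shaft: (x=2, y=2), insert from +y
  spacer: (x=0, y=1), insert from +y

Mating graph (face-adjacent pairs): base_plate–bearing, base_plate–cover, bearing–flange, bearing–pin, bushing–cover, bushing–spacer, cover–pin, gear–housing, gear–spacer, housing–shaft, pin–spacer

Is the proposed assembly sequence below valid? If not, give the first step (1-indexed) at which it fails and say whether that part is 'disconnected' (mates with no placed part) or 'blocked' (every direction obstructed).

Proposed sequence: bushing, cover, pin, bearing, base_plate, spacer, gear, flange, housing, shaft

1. bushing@(-1, 1) [-x clear] — {bushing}
2. cover@(-1, 0) [-x clear] — {bushing, cover}
3. pin@(0, 0) [+y clear] — {bushing, cover, pin}
4. bearing@(0, -1) [-x clear] — {bearing, bushing, cover, pin}
5. base_plate@(-1, -1) [-x clear] — {base_plate, bearing, bushing, cover, pin}
6. spacer@(0, 1) [+y clear] — {base_plate, bearing, bushing, cover, pin, spacer}
7. gear@(1, 1) [-y clear] — {base_plate, bearing, bushing, cover, gear, pin, spacer}
8. flange@(1, -1) [-y clear] — {base_plate, bearing, bushing, cover, flange, gear, pin, spacer}
9. housing@(1, 2) [-x clear] — {base_plate, bearing, bushing, cover, flange, gear, housing, pin, spacer}
10. shaft@(2, 2) [+y clear] — {base_plate, bearing, bushing, cover, flange, gear, housing, pin, shaft, spacer}

Valid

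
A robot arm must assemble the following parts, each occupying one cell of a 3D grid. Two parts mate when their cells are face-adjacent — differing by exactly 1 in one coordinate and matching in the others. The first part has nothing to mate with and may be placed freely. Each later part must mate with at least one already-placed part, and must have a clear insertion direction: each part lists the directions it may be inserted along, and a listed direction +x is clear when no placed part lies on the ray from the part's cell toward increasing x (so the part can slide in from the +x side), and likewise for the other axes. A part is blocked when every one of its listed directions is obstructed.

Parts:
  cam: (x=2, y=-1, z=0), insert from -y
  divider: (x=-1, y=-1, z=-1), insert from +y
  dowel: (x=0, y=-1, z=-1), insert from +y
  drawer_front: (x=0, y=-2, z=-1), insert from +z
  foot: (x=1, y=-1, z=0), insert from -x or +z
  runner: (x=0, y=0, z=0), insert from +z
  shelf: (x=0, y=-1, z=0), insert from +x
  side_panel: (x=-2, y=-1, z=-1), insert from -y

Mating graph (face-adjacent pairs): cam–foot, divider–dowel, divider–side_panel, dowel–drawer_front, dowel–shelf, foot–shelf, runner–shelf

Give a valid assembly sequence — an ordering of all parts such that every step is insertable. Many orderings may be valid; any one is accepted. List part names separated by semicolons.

1. dowel@(0, -1, -1) [+y clear] — {dowel}
2. divider@(-1, -1, -1) [+y clear] — {divider, dowel}
3. shelf@(0, -1, 0) [+x clear] — {divider, dowel, shelf}
4. foot@(1, -1, 0) [+z clear] — {divider, dowel, foot, shelf}
5. runner@(0, 0, 0) [+z clear] — {divider, dowel, foot, runner, shelf}
6. side_panel@(-2, -1, -1) [-y clear] — {divider, dowel, foot, runner, shelf, side_panel}
7. cam@(2, -1, 0) [-y clear] — {cam, divider, dowel, foot, runner, shelf, side_panel}
8. drawer_front@(0, -2, -1) [+z clear] — {cam, divider, dowel, drawer_front, foot, runner, shelf, side_panel}

dowel; divider; shelf; foot; runner; side_panel; cam; drawer_front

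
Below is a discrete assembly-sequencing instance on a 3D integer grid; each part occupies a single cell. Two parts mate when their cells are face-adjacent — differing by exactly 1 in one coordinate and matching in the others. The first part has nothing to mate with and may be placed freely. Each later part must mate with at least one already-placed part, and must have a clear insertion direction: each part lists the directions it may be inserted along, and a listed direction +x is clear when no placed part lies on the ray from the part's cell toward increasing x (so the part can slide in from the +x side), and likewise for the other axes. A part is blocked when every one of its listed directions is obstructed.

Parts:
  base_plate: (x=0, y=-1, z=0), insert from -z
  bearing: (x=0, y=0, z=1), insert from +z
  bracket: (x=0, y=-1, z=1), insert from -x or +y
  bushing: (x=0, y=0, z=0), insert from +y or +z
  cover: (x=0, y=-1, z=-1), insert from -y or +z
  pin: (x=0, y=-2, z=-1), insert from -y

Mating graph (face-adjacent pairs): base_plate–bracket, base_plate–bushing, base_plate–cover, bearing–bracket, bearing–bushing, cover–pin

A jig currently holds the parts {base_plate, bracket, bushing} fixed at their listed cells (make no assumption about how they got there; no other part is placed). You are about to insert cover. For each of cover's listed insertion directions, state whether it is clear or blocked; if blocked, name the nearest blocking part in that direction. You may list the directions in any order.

-y: ray from cover(0, -1, -1) has no placed part ⇒ clear
+z: nearest on ray is base_plate@(0, -1, 0) ⇒ blocked

+z: blocked by base_plate; -y: clear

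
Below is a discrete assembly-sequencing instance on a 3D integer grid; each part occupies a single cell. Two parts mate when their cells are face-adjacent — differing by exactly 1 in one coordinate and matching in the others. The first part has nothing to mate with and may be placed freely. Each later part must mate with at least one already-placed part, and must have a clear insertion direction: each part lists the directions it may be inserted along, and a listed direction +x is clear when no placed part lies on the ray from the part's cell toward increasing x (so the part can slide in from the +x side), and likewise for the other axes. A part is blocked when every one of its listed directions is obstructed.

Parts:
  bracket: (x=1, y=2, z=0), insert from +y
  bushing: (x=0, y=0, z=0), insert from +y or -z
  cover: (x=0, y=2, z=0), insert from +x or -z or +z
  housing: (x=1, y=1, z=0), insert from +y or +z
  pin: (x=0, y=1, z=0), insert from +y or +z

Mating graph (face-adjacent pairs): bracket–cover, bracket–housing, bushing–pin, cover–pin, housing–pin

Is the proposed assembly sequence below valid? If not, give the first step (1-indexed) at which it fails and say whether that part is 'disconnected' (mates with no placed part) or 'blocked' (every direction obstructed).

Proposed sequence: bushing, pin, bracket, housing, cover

Invalid at step 3 (disconnected)

1. bushing@(0, 0, 0) [+y clear] — {bushing}
2. pin@(0, 1, 0) [+y clear] — {bushing, pin}
3. bracket@(1, 2, 0) — no placed neighbour ⇒ disconnected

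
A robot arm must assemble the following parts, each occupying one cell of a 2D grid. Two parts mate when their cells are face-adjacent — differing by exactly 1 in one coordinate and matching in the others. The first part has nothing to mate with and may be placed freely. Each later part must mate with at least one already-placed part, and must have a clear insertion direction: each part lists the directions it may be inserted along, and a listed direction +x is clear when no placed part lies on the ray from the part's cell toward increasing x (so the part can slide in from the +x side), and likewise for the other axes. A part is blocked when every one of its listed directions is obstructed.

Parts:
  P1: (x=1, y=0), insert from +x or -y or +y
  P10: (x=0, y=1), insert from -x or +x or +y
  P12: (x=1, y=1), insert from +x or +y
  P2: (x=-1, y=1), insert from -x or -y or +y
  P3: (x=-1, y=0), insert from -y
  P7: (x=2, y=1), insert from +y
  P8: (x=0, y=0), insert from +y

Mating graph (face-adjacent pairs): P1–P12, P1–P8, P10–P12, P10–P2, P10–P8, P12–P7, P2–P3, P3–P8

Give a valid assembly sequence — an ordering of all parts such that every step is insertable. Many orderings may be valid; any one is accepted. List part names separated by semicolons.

P7; P12; P1; P8; P10; P3; P2

1. P7@(2, 1) [+y clear] — {P7}
2. P12@(1, 1) [+y clear] — {P12, P7}
3. P1@(1, 0) [+x clear] — {P1, P12, P7}
4. P8@(0, 0) [+y clear] — {P1, P12, P7, P8}
5. P10@(0, 1) [-x clear] — {P1, P10, P12, P7, P8}
6. P3@(-1, 0) [-y clear] — {P1, P10, P12, P3, P7, P8}
7. P2@(-1, 1) [-x clear] — {P1, P10, P12, P2, P3, P7, P8}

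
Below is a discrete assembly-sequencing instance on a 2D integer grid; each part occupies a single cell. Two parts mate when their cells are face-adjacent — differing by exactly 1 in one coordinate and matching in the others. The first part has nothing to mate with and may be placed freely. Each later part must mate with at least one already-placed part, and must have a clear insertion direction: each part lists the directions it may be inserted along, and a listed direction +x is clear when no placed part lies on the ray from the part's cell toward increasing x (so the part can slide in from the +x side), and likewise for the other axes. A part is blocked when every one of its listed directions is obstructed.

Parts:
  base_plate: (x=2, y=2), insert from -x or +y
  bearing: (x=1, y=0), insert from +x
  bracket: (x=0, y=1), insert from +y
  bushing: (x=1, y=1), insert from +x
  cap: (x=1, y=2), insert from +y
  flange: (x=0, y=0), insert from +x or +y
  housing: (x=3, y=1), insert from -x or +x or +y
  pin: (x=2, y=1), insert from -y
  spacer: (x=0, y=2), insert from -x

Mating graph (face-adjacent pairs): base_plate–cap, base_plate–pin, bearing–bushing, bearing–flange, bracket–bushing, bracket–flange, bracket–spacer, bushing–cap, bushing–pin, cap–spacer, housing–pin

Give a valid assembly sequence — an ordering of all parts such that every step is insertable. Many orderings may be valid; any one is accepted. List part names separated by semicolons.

1. bushing@(1, 1) [+x clear] — {bushing}
2. bracket@(0, 1) [+y clear] — {bracket, bushing}
3. pin@(2, 1) [-y clear] — {bracket, bushing, pin}
4. cap@(1, 2) [+y clear] — {bracket, bushing, cap, pin}
5. housing@(3, 1) [+x clear] — {bracket, bushing, cap, housing, pin}
6. spacer@(0, 2) [-x clear] — {bracket, bushing, cap, housing, pin, spacer}
7. flange@(0, 0) [+x clear] — {bracket, bushing, cap, flange, housing, pin, spacer}
8. bearing@(1, 0) [+x clear] — {bearing, bracket, bushing, cap, flange, housing, pin, spacer}
9. base_plate@(2, 2) [+y clear] — {base_plate, bearing, bracket, bushing, cap, flange, housing, pin, spacer}

bushing; bracket; pin; cap; housing; spacer; flange; bearing; base_plate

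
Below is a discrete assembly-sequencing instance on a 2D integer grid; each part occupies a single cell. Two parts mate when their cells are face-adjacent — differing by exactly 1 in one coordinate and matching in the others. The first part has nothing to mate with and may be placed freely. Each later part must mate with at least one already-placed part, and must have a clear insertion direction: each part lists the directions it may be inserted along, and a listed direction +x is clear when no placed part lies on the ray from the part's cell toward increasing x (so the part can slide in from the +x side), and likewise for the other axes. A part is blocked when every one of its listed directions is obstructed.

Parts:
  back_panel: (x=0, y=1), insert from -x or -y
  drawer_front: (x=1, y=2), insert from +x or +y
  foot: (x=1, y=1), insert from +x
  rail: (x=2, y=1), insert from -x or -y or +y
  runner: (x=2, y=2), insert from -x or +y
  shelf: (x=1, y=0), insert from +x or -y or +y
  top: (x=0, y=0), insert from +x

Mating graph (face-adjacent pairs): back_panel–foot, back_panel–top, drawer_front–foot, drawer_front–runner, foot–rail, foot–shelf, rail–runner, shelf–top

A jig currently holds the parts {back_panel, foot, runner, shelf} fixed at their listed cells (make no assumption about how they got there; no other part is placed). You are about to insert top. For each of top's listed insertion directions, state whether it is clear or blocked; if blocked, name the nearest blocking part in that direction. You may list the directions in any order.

+x: blocked by shelf

+x: nearest on ray is shelf@(1, 0) ⇒ blocked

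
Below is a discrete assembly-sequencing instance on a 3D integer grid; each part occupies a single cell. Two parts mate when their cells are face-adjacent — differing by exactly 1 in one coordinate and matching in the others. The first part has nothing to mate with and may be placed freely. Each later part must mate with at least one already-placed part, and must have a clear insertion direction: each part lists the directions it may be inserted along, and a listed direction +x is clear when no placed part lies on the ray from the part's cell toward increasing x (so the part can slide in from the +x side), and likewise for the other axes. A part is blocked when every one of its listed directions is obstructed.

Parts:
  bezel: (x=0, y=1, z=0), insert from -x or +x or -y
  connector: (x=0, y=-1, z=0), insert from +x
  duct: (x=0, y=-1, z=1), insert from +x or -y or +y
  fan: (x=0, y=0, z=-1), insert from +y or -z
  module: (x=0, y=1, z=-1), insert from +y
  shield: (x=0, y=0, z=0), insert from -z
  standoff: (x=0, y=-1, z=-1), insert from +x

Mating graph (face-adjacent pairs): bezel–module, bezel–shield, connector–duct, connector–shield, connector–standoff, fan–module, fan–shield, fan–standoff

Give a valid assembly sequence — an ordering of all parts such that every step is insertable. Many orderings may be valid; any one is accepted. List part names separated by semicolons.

shield; bezel; module; connector; duct; fan; standoff

1. shield@(0, 0, 0) [-z clear] — {shield}
2. bezel@(0, 1, 0) [-x clear] — {bezel, shield}
3. module@(0, 1, -1) [+y clear] — {bezel, module, shield}
4. connector@(0, -1, 0) [+x clear] — {bezel, connector, module, shield}
5. duct@(0, -1, 1) [+x clear] — {bezel, connector, duct, module, shield}
6. fan@(0, 0, -1) [-z clear] — {bezel, connector, duct, fan, module, shield}
7. standoff@(0, -1, -1) [+x clear] — {bezel, connector, duct, fan, module, shield, standoff}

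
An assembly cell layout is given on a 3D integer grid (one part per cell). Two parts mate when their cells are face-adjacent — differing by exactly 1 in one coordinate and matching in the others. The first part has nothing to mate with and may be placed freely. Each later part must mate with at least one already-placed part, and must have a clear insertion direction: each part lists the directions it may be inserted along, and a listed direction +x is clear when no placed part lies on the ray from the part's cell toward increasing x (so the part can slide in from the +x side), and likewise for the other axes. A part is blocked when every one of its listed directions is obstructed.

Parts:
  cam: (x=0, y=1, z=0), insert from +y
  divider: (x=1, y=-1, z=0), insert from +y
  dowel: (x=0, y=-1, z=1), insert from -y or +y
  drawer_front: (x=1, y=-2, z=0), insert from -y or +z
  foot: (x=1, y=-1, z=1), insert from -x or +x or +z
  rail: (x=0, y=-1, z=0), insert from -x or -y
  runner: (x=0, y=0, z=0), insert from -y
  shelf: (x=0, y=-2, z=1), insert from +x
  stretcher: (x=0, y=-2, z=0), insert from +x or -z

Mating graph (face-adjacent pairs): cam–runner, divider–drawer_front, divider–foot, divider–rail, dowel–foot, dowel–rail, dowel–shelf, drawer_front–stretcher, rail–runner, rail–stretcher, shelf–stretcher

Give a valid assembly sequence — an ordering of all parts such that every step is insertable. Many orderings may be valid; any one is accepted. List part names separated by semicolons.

1. cam@(0, 1, 0) [+y clear] — {cam}
2. runner@(0, 0, 0) [-y clear] — {cam, runner}
3. rail@(0, -1, 0) [-x clear] — {cam, rail, runner}
4. dowel@(0, -1, 1) [-y clear] — {cam, dowel, rail, runner}
5. shelf@(0, -2, 1) [+x clear] — {cam, dowel, rail, runner, shelf}
6. foot@(1, -1, 1) [+x clear] — {cam, dowel, foot, rail, runner, shelf}
7. stretcher@(0, -2, 0) [+x clear] — {cam, dowel, foot, rail, runner, shelf, stretcher}
8. drawer_front@(1, -2, 0) [-y clear] — {cam, dowel, drawer_front, foot, rail, runner, shelf, stretcher}
9. divider@(1, -1, 0) [+y clear] — {cam, divider, dowel, drawer_front, foot, rail, runner, shelf, stretcher}

cam; runner; rail; dowel; shelf; foot; stretcher; drawer_front; divider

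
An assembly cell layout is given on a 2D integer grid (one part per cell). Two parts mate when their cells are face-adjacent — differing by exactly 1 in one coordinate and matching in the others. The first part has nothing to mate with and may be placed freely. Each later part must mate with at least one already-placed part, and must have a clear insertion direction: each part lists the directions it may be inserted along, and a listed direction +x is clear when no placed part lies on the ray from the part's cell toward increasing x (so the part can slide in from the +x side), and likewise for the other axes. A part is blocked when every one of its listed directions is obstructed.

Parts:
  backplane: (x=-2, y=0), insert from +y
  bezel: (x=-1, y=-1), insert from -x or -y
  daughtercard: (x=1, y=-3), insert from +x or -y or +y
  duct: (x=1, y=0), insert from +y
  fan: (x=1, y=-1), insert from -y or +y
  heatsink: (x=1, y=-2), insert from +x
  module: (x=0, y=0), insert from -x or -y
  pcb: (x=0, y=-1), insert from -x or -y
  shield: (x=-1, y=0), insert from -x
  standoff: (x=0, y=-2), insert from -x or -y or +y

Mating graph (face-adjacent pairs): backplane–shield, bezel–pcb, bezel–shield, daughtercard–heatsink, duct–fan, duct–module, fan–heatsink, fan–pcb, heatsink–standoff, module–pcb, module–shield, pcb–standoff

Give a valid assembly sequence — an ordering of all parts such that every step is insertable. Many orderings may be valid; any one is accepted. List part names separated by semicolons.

standoff; pcb; bezel; module; shield; fan; heatsink; backplane; daughtercard; duct

1. standoff@(0, -2) [-x clear] — {standoff}
2. pcb@(0, -1) [-x clear] — {pcb, standoff}
3. bezel@(-1, -1) [-x clear] — {bezel, pcb, standoff}
4. module@(0, 0) [-x clear] — {bezel, module, pcb, standoff}
5. shield@(-1, 0) [-x clear] — {bezel, module, pcb, shield, standoff}
6. fan@(1, -1) [-y clear] — {bezel, fan, module, pcb, shield, standoff}
7. heatsink@(1, -2) [+x clear] — {bezel, fan, heatsink, module, pcb, shield, standoff}
8. backplane@(-2, 0) [+y clear] — {backplane, bezel, fan, heatsink, module, pcb, shield, standoff}
9. daughtercard@(1, -3) [+x clear] — {backplane, bezel, daughtercard, fan, heatsink, module, pcb, shield, standoff}
10. duct@(1, 0) [+y clear] — {backplane, bezel, daughtercard, duct, fan, heatsink, module, pcb, shield, standoff}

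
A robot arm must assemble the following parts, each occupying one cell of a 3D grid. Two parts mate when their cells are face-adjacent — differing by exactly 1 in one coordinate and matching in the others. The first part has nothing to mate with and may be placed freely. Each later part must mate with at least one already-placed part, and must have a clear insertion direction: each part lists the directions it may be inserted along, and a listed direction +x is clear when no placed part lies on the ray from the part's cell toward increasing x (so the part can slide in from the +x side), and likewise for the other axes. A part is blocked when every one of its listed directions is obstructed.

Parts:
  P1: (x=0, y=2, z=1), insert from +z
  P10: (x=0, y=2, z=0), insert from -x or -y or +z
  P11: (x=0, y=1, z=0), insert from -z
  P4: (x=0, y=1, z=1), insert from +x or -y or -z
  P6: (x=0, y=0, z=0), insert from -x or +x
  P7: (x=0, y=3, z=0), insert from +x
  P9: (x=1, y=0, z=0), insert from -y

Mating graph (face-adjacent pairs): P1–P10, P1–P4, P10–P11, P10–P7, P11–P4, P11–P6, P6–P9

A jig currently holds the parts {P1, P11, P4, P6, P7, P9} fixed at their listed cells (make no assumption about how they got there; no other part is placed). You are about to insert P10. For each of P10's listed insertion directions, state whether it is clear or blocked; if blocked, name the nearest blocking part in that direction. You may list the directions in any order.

+z: blocked by P1; -x: clear; -y: blocked by P11

-x: ray from P10(0, 2, 0) has no placed part ⇒ clear
-y: nearest on ray is P11@(0, 1, 0) ⇒ blocked
+z: nearest on ray is P1@(0, 2, 1) ⇒ blocked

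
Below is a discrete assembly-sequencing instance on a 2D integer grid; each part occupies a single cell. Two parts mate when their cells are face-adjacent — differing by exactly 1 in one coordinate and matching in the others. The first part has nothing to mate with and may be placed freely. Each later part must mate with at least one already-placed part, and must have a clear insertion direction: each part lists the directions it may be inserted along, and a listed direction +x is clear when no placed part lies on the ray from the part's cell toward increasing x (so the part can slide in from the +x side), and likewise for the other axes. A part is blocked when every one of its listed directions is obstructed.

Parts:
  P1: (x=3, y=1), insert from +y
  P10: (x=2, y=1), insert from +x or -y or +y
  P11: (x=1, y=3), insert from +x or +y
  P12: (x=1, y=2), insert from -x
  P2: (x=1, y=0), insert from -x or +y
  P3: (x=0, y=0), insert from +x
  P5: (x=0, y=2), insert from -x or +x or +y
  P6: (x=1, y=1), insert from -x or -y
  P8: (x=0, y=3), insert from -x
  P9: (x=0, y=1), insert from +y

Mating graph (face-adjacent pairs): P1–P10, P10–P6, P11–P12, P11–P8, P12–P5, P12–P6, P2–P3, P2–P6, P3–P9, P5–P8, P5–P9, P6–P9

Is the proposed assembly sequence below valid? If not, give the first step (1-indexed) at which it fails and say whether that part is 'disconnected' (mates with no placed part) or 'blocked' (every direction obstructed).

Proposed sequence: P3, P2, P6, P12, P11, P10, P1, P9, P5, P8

1. P3@(0, 0) [+x clear] — {P3}
2. P2@(1, 0) [+y clear] — {P2, P3}
3. P6@(1, 1) [-x clear] — {P2, P3, P6}
4. P12@(1, 2) [-x clear] — {P12, P2, P3, P6}
5. P11@(1, 3) [+x clear] — {P11, P12, P2, P3, P6}
6. P10@(2, 1) [+x clear] — {P10, P11, P12, P2, P3, P6}
7. P1@(3, 1) [+y clear] — {P1, P10, P11, P12, P2, P3, P6}
8. P9@(0, 1) [+y clear] — {P1, P10, P11, P12, P2, P3, P6, P9}
9. P5@(0, 2) [-x clear] — {P1, P10, P11, P12, P2, P3, P5, P6, P9}
10. P8@(0, 3) [-x clear] — {P1, P10, P11, P12, P2, P3, P5, P6, P8, P9}

Valid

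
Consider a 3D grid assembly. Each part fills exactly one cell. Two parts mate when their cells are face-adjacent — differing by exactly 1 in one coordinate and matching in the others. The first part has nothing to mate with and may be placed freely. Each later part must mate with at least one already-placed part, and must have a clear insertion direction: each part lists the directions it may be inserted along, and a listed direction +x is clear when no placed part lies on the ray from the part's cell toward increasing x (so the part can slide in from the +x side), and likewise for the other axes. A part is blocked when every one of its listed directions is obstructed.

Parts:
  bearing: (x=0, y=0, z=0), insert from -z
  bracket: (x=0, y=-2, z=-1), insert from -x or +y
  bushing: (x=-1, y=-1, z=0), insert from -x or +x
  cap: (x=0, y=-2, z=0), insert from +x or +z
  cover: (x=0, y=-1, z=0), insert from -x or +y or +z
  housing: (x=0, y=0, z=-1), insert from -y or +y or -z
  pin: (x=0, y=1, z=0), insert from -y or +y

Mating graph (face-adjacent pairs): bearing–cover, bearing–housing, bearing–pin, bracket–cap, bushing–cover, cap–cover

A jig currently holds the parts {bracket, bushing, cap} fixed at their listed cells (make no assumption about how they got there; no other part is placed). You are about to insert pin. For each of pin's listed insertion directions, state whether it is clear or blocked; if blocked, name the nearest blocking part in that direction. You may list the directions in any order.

-y: nearest on ray is cap@(0, -2, 0) ⇒ blocked
+y: ray from pin(0, 1, 0) has no placed part ⇒ clear

+y: clear; -y: blocked by cap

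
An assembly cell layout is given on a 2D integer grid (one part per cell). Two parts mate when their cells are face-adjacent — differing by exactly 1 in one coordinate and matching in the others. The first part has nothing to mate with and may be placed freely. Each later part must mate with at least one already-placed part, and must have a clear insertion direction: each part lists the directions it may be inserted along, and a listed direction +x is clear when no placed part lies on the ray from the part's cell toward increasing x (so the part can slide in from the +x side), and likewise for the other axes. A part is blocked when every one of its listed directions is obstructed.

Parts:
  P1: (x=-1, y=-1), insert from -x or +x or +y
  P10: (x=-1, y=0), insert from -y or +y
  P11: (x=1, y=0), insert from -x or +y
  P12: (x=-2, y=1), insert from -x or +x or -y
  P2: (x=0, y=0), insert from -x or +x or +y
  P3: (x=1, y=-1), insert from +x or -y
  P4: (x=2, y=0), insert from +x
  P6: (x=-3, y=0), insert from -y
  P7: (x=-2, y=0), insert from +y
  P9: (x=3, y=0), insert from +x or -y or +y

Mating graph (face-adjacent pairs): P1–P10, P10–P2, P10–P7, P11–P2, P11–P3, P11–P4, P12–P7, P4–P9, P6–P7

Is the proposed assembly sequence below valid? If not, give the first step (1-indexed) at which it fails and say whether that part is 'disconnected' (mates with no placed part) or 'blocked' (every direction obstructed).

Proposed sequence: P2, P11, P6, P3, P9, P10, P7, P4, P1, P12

1. P2@(0, 0) [-x clear] — {P2}
2. P11@(1, 0) [+y clear] — {P11, P2}
3. P6@(-3, 0) — no placed neighbour ⇒ disconnected

Invalid at step 3 (disconnected)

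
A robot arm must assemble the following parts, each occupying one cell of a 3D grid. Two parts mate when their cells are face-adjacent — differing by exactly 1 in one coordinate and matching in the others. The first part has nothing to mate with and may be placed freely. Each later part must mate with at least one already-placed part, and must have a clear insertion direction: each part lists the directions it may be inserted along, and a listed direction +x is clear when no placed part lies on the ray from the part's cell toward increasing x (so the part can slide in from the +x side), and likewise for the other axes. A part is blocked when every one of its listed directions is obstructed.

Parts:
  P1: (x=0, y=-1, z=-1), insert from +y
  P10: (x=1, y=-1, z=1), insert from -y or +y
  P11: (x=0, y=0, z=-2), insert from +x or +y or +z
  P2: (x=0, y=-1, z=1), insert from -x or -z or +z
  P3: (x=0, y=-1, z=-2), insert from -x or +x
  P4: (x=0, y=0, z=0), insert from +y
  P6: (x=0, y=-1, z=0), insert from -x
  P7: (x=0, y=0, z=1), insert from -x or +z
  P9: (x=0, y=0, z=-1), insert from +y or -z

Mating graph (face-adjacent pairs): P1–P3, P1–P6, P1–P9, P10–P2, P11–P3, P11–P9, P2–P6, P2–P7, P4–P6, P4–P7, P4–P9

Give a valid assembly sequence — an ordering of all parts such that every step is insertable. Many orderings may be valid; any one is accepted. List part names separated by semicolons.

1. P11@(0, 0, -2) [+x clear] — {P11}
2. P3@(0, -1, -2) [-x clear] — {P11, P3}
3. P1@(0, -1, -1) [+y clear] — {P1, P11, P3}
4. P9@(0, 0, -1) [+y clear] — {P1, P11, P3, P9}
5. P4@(0, 0, 0) [+y clear] — {P1, P11, P3, P4, P9}
6. P7@(0, 0, 1) [-x clear] — {P1, P11, P3, P4, P7, P9}
7. P6@(0, -1, 0) [-x clear] — {P1, P11, P3, P4, P6, P7, P9}
8. P2@(0, -1, 1) [-x clear] — {P1, P11, P2, P3, P4, P6, P7, P9}
9. P10@(1, -1, 1) [-y clear] — {P1, P10, P11, P2, P3, P4, P6, P7, P9}

P11; P3; P1; P9; P4; P7; P6; P2; P10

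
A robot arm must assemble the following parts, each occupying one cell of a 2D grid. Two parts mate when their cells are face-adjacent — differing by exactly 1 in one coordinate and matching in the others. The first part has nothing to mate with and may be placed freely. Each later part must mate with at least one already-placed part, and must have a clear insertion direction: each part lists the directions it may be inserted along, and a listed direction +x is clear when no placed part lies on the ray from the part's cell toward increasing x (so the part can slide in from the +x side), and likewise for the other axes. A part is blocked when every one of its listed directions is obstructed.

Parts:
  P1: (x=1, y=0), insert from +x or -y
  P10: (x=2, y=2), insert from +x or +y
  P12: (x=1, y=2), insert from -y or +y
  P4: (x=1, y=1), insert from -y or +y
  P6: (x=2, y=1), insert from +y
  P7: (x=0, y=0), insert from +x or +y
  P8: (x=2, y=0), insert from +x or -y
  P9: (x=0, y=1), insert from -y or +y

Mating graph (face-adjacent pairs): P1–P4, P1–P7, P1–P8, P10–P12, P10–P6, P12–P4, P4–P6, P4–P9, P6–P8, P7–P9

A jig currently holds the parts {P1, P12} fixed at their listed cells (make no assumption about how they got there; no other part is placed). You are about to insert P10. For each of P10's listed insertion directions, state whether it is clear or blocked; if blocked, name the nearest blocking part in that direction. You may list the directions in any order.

+x: clear; +y: clear

+x: ray from P10(2, 2) has no placed part ⇒ clear
+y: ray from P10(2, 2) has no placed part ⇒ clear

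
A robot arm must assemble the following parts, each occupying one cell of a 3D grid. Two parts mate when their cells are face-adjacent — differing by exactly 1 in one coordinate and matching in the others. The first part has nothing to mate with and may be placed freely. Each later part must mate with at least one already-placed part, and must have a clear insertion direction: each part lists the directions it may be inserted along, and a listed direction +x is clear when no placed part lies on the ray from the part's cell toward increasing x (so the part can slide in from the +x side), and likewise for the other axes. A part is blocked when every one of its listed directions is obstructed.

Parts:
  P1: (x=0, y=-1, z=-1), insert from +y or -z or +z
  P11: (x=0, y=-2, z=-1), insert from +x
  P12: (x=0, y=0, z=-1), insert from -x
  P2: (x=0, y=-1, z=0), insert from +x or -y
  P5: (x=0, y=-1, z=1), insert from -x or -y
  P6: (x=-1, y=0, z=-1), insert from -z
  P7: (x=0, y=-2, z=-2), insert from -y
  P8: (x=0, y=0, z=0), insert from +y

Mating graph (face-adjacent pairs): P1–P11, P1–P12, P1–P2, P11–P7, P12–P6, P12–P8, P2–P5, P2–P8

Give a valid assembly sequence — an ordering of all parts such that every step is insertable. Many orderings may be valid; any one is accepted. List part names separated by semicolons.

1. P7@(0, -2, -2) [-y clear] — {P7}
2. P11@(0, -2, -1) [+x clear] — {P11, P7}
3. P1@(0, -1, -1) [+y clear] — {P1, P11, P7}
4. P2@(0, -1, 0) [+x clear] — {P1, P11, P2, P7}
5. P8@(0, 0, 0) [+y clear] — {P1, P11, P2, P7, P8}
6. P5@(0, -1, 1) [-x clear] — {P1, P11, P2, P5, P7, P8}
7. P12@(0, 0, -1) [-x clear] — {P1, P11, P12, P2, P5, P7, P8}
8. P6@(-1, 0, -1) [-z clear] — {P1, P11, P12, P2, P5, P6, P7, P8}

P7; P11; P1; P2; P8; P5; P12; P6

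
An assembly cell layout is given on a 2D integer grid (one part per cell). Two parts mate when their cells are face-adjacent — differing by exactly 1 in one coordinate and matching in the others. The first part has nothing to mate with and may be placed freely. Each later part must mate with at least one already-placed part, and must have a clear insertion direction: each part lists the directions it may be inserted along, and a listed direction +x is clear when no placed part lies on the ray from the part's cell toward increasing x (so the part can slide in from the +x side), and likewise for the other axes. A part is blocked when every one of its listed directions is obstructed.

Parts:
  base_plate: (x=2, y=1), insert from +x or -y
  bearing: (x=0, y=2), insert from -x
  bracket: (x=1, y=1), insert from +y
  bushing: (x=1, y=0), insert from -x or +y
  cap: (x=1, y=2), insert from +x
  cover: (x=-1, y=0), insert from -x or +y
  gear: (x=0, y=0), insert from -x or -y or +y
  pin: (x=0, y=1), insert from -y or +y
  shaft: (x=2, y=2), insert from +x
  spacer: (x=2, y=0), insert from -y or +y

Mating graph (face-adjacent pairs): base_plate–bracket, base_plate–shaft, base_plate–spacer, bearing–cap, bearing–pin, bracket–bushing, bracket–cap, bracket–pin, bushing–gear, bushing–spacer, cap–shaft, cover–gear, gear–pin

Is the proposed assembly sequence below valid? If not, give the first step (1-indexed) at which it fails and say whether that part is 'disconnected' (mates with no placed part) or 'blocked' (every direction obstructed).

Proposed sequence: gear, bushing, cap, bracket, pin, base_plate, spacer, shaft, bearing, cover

Invalid at step 3 (disconnected)

1. gear@(0, 0) [-x clear] — {gear}
2. bushing@(1, 0) [+y clear] — {bushing, gear}
3. cap@(1, 2) — no placed neighbour ⇒ disconnected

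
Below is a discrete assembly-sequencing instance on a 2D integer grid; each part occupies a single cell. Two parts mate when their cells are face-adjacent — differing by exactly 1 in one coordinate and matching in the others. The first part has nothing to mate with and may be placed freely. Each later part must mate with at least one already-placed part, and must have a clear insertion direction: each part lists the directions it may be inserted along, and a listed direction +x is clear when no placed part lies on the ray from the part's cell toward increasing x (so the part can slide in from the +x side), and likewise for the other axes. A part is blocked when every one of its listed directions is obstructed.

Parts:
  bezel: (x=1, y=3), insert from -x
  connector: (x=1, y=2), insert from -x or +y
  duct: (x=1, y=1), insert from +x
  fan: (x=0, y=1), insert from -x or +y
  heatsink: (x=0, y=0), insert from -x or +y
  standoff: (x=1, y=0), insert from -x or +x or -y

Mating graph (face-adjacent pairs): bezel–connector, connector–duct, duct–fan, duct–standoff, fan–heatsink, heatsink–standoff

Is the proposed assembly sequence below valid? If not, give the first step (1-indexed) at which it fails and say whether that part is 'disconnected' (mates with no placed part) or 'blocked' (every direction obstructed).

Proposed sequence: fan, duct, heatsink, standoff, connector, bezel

Valid

1. fan@(0, 1) [-x clear] — {fan}
2. duct@(1, 1) [+x clear] — {duct, fan}
3. heatsink@(0, 0) [-x clear] — {duct, fan, heatsink}
4. standoff@(1, 0) [+x clear] — {duct, fan, heatsink, standoff}
5. connector@(1, 2) [-x clear] — {connector, duct, fan, heatsink, standoff}
6. bezel@(1, 3) [-x clear] — {bezel, connector, duct, fan, heatsink, standoff}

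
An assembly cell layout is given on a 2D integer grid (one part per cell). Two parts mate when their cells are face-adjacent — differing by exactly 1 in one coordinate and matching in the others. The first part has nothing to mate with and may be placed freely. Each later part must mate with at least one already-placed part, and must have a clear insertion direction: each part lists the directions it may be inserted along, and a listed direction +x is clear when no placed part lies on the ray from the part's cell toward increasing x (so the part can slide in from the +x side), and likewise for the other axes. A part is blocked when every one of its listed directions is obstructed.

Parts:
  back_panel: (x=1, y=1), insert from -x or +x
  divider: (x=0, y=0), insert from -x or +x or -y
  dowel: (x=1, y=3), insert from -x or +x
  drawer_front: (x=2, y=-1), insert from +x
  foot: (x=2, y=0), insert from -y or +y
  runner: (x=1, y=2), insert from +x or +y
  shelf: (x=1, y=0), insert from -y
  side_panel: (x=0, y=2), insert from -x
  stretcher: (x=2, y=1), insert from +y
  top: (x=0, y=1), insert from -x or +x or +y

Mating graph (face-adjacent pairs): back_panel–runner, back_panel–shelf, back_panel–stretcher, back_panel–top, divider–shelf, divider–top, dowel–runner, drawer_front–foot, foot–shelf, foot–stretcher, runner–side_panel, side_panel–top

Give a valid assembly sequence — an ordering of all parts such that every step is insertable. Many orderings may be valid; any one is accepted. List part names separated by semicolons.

1. shelf@(1, 0) [-y clear] — {shelf}
2. divider@(0, 0) [-x clear] — {divider, shelf}
3. foot@(2, 0) [-y clear] — {divider, foot, shelf}
4. drawer_front@(2, -1) [+x clear] — {divider, drawer_front, foot, shelf}
5. stretcher@(2, 1) [+y clear] — {divider, drawer_front, foot, shelf, stretcher}
6. back_panel@(1, 1) [-x clear] — {back_panel, divider, drawer_front, foot, shelf, stretcher}
7. runner@(1, 2) [+x clear] — {back_panel, divider, drawer_front, foot, runner, shelf, stretcher}
8. side_panel@(0, 2) [-x clear] — {back_panel, divider, drawer_front, foot, runner, shelf, side_panel, stretcher}
9. dowel@(1, 3) [-x clear] — {back_panel, divider, dowel, drawer_front, foot, runner, shelf, side_panel, stretcher}
10. top@(0, 1) [-x clear] — {back_panel, divider, dowel, drawer_front, foot, runner, shelf, side_panel, stretcher, top}

shelf; divider; foot; drawer_front; stretcher; back_panel; runner; side_panel; dowel; top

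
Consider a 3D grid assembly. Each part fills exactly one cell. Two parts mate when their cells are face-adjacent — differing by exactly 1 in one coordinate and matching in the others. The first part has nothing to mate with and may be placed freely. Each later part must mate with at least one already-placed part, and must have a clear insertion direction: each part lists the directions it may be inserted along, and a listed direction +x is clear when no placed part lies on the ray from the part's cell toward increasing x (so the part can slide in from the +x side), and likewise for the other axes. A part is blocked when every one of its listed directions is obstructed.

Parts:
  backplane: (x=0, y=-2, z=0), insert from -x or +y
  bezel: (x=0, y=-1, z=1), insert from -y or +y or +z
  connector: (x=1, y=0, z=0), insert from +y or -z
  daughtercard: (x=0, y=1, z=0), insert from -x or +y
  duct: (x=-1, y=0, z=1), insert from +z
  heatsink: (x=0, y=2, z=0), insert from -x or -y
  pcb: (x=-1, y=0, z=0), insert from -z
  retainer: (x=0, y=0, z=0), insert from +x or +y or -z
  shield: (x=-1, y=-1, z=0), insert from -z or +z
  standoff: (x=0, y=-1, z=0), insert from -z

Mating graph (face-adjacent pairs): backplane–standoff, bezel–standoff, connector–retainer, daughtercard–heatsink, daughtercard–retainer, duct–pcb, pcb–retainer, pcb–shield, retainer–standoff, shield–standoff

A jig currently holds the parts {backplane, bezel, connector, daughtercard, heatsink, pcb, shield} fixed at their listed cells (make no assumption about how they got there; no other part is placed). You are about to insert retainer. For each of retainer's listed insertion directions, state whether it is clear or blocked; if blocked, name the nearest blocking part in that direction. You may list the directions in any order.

+x: blocked by connector; +y: blocked by daughtercard; -z: clear

+x: nearest on ray is connector@(1, 0, 0) ⇒ blocked
+y: nearest on ray is daughtercard@(0, 1, 0) ⇒ blocked
-z: ray from retainer(0, 0, 0) has no placed part ⇒ clear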